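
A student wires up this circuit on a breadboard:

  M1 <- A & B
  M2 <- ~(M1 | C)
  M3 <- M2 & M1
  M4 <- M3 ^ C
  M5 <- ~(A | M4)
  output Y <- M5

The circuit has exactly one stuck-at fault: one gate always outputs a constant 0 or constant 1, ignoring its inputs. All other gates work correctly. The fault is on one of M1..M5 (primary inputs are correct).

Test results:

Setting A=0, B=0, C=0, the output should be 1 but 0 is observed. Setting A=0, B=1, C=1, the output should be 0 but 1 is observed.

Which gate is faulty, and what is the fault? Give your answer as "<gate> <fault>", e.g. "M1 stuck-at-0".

M3 stuck-at-1

Fault-free values for test 1 (A=0, B=0, C=0): M1=0, M2=1, M3=0, M4=0, M5=1, giving Y=1. Observed 0.
Test 1: faults giving observed 0 are {M3 stuck-at-1, M4 stuck-at-1, M5 stuck-at-0}.
Test 2 (A=0, B=1, C=1): fault-free M1=0, M2=0, M3=0, M4=1, M5=0 → 0; observed 1. Eliminates M4 stuck-at-1, M5 stuck-at-0.
Only M3 stuck-at-1 is consistent with every test.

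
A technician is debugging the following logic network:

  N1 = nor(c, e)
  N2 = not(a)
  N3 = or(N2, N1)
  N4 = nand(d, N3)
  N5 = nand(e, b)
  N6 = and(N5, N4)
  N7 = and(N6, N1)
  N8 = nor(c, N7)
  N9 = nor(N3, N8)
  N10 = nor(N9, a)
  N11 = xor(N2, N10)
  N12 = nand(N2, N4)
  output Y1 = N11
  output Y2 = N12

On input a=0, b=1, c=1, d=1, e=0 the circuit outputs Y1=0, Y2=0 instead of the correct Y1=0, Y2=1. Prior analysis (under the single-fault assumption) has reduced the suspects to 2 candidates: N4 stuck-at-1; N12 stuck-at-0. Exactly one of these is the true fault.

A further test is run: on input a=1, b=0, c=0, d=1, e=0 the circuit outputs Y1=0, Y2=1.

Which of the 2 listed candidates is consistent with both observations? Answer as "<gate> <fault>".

Evaluate each candidate on input a=1, b=0, c=0, d=1, e=0:
  N4 stuck-at-1: N1=1, N2=0, N3=1, N4=1 [stuck-at-1], N5=1, N6=1, N7=1, N8=0, N9=0, N10=0, N11=0, N12=1 → Y1=0, Y2=1 — matches
  N12 stuck-at-0: N1=1, N2=0, N3=1, N4=0, N5=1, N6=0, N7=0, N8=1, N9=0, N10=0, N11=0, N12=0 [stuck-at-0] → Y1=0, Y2=0 — eliminated
Only N4 stuck-at-1 reproduces the observed Y1=0, Y2=1.

N4 stuck-at-1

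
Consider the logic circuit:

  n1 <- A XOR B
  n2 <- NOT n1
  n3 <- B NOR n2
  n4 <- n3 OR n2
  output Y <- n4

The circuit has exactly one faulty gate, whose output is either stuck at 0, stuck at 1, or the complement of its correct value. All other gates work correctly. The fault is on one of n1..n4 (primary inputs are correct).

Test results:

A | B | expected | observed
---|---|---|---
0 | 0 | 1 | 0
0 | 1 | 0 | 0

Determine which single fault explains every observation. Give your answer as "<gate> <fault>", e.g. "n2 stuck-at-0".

n4 stuck-at-0

Fault-free values for test 1 (A=0, B=0): n1=0, n2=1, n3=0, n4=1, giving Y=1. Observed 0.
Test 1: faults giving observed 0 are {n4 stuck-at-0, n4 inverted output}.
Test 2 (A=0, B=1): fault-free n1=1, n2=0, n3=0, n4=0 → 0; observed 0. Eliminates n4 inverted output.
Only n4 stuck-at-0 is consistent with every test.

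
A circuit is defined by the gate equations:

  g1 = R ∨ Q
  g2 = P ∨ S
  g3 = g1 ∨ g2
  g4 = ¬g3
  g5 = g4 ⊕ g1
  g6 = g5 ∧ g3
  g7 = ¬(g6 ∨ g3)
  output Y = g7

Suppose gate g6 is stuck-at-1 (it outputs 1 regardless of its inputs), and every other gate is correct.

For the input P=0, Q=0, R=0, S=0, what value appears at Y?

0

Propagate with g6 forced: g1=0, g2=0, g3=0, g4=1, g5=1, g6=1 [stuck-at-1], g7=0.
So Y = 0. (Without the fault it would be 1.)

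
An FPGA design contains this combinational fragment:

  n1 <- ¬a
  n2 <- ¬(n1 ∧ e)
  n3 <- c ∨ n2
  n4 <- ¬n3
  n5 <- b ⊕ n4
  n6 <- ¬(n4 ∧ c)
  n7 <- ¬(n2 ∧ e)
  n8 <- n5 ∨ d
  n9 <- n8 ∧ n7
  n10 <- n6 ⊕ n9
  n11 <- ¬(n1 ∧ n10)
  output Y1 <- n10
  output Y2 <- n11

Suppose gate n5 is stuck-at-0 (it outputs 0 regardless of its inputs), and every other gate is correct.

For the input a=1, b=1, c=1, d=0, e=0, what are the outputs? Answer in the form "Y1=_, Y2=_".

Y1=1, Y2=1

Propagate with n5 forced: n1=0, n2=1, n3=1, n4=0, n5=0 [stuck-at-0], n6=1, n7=1, n8=0, n9=0, n10=1, n11=1.
So the outputs are Y1=1, Y2=1. (Without the fault they would be Y1=0, Y2=1.)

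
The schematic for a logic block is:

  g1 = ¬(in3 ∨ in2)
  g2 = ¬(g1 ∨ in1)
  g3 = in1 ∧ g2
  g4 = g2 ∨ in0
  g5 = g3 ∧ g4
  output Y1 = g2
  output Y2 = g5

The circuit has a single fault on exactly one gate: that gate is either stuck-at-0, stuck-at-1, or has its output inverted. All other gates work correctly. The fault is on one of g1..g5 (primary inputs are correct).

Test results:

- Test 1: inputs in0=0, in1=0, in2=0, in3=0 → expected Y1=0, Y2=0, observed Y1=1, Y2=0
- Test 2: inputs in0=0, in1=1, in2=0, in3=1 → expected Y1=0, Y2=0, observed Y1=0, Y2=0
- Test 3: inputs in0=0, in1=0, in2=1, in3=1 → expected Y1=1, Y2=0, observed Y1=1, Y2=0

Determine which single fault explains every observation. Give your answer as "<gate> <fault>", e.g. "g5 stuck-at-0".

Fault-free values for test 1 (in0=0, in1=0, in2=0, in3=0): g1=1, g2=0, g3=0, g4=0, g5=0, giving Y1=0, Y2=0. Observed Y1=1, Y2=0.
Test 1: faults giving observed Y1=1, Y2=0 are {g1 stuck-at-0, g1 inverted output, g2 stuck-at-1, g2 inverted output}.
Test 2 (in0=0, in1=1, in2=0, in3=1): fault-free g1=0, g2=0, g3=0, g4=0, g5=0 → Y1=0, Y2=0; observed Y1=0, Y2=0. Eliminates g2 stuck-at-1, g2 inverted output.
Test 3 (in0=0, in1=0, in2=1, in3=1): fault-free g1=0, g2=1, g3=0, g4=1, g5=0 → Y1=1, Y2=0; observed Y1=1, Y2=0. Eliminates g1 inverted output.
Only g1 stuck-at-0 is consistent with every test.

g1 stuck-at-0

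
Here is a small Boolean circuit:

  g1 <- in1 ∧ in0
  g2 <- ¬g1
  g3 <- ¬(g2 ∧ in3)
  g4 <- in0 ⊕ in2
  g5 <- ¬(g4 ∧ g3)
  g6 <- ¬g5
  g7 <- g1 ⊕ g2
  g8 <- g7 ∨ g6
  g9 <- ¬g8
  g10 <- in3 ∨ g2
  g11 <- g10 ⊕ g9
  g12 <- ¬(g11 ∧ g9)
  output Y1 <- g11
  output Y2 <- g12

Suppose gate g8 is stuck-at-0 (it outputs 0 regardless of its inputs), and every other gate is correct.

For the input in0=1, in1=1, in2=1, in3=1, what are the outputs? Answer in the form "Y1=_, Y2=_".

Propagate with g8 forced: g1=1, g2=0, g3=1, g4=0, g5=1, g6=0, g7=1, g8=0 [stuck-at-0], g9=1, g10=1, g11=0, g12=1.
So the outputs are Y1=0, Y2=1. (Without the fault they would be Y1=1, Y2=1.)

Y1=0, Y2=1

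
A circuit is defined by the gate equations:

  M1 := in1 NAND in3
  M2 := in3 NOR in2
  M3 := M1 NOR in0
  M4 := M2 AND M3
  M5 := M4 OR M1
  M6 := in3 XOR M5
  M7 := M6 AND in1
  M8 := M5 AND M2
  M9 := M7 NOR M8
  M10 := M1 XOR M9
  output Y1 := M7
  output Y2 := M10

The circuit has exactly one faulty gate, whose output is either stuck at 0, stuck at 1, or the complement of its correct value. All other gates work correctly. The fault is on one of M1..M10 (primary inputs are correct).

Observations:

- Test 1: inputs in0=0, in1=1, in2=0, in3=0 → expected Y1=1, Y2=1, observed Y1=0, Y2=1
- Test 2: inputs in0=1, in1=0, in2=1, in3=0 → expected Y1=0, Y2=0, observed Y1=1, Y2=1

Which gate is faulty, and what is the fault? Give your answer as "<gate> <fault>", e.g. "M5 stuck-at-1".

M7 inverted output

Fault-free values for test 1 (in0=0, in1=1, in2=0, in3=0): M1=1, M2=1, M3=0, M4=0, M5=1, M6=1, M7=1, M8=1, M9=0, M10=1, giving Y1=1, Y2=1. Observed Y1=0, Y2=1.
Test 1: faults giving observed Y1=0, Y2=1 are {M6 stuck-at-0, M6 inverted output, M7 stuck-at-0, M7 inverted output}.
Test 2 (in0=1, in1=0, in2=1, in3=0): fault-free M1=1, M2=0, M3=0, M4=0, M5=1, M6=1, M7=0, M8=0, M9=1, M10=0 → Y1=0, Y2=0; observed Y1=1, Y2=1. Eliminates M6 stuck-at-0, M6 inverted output, M7 stuck-at-0.
Only M7 inverted output is consistent with every test.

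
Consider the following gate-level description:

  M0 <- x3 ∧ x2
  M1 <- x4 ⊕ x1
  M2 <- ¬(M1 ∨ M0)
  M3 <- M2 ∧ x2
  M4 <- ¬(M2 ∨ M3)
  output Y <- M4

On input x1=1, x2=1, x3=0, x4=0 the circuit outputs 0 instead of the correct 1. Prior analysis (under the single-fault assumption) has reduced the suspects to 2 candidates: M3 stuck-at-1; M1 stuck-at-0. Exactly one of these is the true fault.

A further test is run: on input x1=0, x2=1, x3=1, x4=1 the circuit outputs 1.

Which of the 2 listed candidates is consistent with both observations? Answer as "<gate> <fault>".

Evaluate each candidate on input x1=0, x2=1, x3=1, x4=1:
  M3 stuck-at-1: M0=1, M1=1, M2=0, M3=1 [stuck-at-1], M4=0 → 0 — eliminated
  M1 stuck-at-0: M0=1, M1=0 [stuck-at-0], M2=0, M3=0, M4=1 → 1 — matches
Only M1 stuck-at-0 reproduces the observed 1.

M1 stuck-at-0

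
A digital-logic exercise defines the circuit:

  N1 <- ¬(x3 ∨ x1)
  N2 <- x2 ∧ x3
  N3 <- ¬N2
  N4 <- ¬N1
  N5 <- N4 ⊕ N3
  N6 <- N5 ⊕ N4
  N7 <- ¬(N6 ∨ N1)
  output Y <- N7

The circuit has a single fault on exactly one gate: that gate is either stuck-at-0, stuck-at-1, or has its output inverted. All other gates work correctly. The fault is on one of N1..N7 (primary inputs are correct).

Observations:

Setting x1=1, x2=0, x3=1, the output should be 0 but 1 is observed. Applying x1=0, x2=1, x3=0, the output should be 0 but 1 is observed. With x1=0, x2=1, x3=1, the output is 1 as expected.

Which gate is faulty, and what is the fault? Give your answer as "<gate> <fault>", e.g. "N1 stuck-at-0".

N7 stuck-at-1

Fault-free values for test 1 (x1=1, x2=0, x3=1): N1=0, N2=0, N3=1, N4=1, N5=0, N6=1, N7=0, giving Y=0. Observed 1.
Test 1: faults giving observed 1 are {N2 stuck-at-1, N2 inverted output, N3 stuck-at-0, N3 inverted output, N5 stuck-at-1, N5 inverted output, N6 stuck-at-0, N6 inverted output, N7 stuck-at-1, N7 inverted output}.
Test 2 (x1=0, x2=1, x3=0): fault-free N1=1, N2=0, N3=1, N4=0, N5=1, N6=1, N7=0 → 0; observed 1. Eliminates N2 stuck-at-1, N2 inverted output, N3 stuck-at-0, N3 inverted output, N5 stuck-at-1, N5 inverted output, N6 stuck-at-0, N6 inverted output.
Test 3 (x1=0, x2=1, x3=1): fault-free N1=0, N2=1, N3=0, N4=1, N5=1, N6=0, N7=1 → 1; observed 1. Eliminates N7 inverted output.
Only N7 stuck-at-1 is consistent with every test.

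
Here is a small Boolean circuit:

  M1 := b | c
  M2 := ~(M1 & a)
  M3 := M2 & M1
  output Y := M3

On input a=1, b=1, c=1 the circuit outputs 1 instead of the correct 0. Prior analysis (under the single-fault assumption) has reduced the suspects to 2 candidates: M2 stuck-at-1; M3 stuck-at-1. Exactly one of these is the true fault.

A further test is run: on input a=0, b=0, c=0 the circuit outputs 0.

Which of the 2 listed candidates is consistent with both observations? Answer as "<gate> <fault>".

M2 stuck-at-1

Evaluate each candidate on input a=0, b=0, c=0:
  M2 stuck-at-1: M1=0, M2=1 [stuck-at-1], M3=0 → 0 — matches
  M3 stuck-at-1: M1=0, M2=1, M3=1 [stuck-at-1] → 1 — eliminated
Only M2 stuck-at-1 reproduces the observed 0.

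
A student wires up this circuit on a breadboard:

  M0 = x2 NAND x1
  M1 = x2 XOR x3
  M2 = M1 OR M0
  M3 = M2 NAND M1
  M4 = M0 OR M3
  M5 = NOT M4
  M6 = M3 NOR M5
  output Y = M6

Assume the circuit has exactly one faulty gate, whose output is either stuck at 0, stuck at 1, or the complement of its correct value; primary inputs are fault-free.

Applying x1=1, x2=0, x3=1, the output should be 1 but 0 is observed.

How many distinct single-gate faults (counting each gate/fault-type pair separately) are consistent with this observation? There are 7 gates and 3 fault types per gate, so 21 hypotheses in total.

14

Fault-free: M0=1, M1=1, M2=1, M3=0, M4=1, M5=0, M6=1 → 1. Observed 0.
  M0: stuck-at-0, inverted output ✓; others ✗
  M1: stuck-at-0, inverted output ✓; others ✗
  M2: stuck-at-0, inverted output ✓; others ✗
  M3: stuck-at-1, inverted output ✓; others ✗
  M4: stuck-at-0, inverted output ✓; others ✗
  M5: stuck-at-1, inverted output ✓; others ✗
  M6: stuck-at-0, inverted output ✓; others ✗
Consistent faults: {M0 stuck-at-0, M0 inverted output, M1 stuck-at-0, M1 inverted output, M2 stuck-at-0, M2 inverted output, M3 stuck-at-1, M3 inverted output, M4 stuck-at-0, M4 inverted output, M5 stuck-at-1, M5 inverted output, M6 stuck-at-0, M6 inverted output} — 14 in all.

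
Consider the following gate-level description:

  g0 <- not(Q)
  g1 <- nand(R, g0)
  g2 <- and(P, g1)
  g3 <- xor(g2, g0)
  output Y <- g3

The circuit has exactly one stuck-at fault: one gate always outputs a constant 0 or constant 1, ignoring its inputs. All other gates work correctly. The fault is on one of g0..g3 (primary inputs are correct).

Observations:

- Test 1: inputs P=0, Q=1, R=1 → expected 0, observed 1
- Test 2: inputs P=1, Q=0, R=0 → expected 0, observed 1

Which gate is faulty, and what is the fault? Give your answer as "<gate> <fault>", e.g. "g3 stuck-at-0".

Fault-free values for test 1 (P=0, Q=1, R=1): g0=0, g1=1, g2=0, g3=0, giving Y=0. Observed 1.
Test 1: faults giving observed 1 are {g0 stuck-at-1, g2 stuck-at-1, g3 stuck-at-1}.
Test 2 (P=1, Q=0, R=0): fault-free g0=1, g1=1, g2=1, g3=0 → 0; observed 1. Eliminates g0 stuck-at-1, g2 stuck-at-1.
Only g3 stuck-at-1 is consistent with every test.

g3 stuck-at-1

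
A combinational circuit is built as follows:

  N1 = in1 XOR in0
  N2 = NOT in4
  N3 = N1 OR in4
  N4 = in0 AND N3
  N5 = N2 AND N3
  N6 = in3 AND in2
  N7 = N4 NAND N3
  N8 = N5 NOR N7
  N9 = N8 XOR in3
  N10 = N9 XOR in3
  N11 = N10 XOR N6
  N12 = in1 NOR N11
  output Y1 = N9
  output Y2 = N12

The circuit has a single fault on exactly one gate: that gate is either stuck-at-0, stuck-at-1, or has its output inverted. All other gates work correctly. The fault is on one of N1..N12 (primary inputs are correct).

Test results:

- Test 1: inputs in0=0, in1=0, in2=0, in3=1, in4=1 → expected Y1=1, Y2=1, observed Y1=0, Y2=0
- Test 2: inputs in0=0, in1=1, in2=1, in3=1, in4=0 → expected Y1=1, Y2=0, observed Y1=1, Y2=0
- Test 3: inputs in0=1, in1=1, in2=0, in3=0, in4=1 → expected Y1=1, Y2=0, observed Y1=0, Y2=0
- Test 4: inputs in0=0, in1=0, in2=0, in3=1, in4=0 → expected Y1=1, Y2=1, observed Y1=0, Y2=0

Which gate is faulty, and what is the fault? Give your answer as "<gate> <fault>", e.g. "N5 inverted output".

N7 inverted output

Fault-free values for test 1 (in0=0, in1=0, in2=0, in3=1, in4=1): N1=0, N2=0, N3=1, N4=0, N5=0, N6=0, N7=1, N8=0, N9=1, N10=0, N11=0, N12=1, giving Y1=1, Y2=1. Observed Y1=0, Y2=0.
Test 1: faults giving observed Y1=0, Y2=0 are {N4 stuck-at-1, N4 inverted output, N7 stuck-at-0, N7 inverted output, N8 stuck-at-1, N8 inverted output, N9 stuck-at-0, N9 inverted output}.
Test 2 (in0=0, in1=1, in2=1, in3=1, in4=0): fault-free N1=1, N2=1, N3=1, N4=0, N5=1, N6=1, N7=1, N8=0, N9=1, N10=0, N11=1, N12=0 → Y1=1, Y2=0; observed Y1=1, Y2=0. Eliminates N8 stuck-at-1, N8 inverted output, N9 stuck-at-0, N9 inverted output.
Test 3 (in0=1, in1=1, in2=0, in3=0, in4=1): fault-free N1=0, N2=0, N3=1, N4=1, N5=0, N6=0, N7=0, N8=1, N9=1, N10=1, N11=1, N12=0 → Y1=1, Y2=0; observed Y1=0, Y2=0. Eliminates N4 stuck-at-1, N7 stuck-at-0.
Test 4 (in0=0, in1=0, in2=0, in3=1, in4=0): fault-free N1=0, N2=1, N3=0, N4=0, N5=0, N6=0, N7=1, N8=0, N9=1, N10=0, N11=0, N12=1 → Y1=1, Y2=1; observed Y1=0, Y2=0. Eliminates N4 inverted output.
Only N7 inverted output is consistent with every test.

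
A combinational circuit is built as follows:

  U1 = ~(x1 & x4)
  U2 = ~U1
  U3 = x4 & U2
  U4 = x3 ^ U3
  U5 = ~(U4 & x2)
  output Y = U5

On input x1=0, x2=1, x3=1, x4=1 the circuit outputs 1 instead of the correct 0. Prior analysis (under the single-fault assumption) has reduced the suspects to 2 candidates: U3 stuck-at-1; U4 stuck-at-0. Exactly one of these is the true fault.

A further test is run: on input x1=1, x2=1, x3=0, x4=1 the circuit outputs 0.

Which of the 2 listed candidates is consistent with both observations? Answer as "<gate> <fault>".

Evaluate each candidate on input x1=1, x2=1, x3=0, x4=1:
  U3 stuck-at-1: U1=0, U2=1, U3=1 [stuck-at-1], U4=1, U5=0 → 0 — matches
  U4 stuck-at-0: U1=0, U2=1, U3=1, U4=0 [stuck-at-0], U5=1 → 1 — eliminated
Only U3 stuck-at-1 reproduces the observed 0.

U3 stuck-at-1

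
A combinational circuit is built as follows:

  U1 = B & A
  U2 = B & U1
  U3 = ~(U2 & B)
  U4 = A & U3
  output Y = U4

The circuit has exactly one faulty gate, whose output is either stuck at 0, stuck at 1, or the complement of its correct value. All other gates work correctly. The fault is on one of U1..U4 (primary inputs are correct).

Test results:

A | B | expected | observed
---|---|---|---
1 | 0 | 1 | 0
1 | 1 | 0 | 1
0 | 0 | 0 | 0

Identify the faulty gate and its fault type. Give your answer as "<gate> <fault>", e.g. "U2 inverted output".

U3 inverted output

Fault-free values for test 1 (A=1, B=0): U1=0, U2=0, U3=1, U4=1, giving Y=1. Observed 0.
Test 1: faults giving observed 0 are {U3 stuck-at-0, U3 inverted output, U4 stuck-at-0, U4 inverted output}.
Test 2 (A=1, B=1): fault-free U1=1, U2=1, U3=0, U4=0 → 0; observed 1. Eliminates U3 stuck-at-0, U4 stuck-at-0.
Test 3 (A=0, B=0): fault-free U1=0, U2=0, U3=1, U4=0 → 0; observed 0. Eliminates U4 inverted output.
Only U3 inverted output is consistent with every test.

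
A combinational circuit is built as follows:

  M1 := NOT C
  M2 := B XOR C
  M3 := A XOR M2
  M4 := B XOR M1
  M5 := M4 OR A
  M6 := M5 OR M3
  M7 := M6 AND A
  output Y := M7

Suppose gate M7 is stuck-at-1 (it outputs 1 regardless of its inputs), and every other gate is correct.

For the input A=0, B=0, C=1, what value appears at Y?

1

Propagate with M7 forced: M1=0, M2=1, M3=1, M4=0, M5=0, M6=1, M7=1 [stuck-at-1].
So Y = 1. (Without the fault it would be 0.)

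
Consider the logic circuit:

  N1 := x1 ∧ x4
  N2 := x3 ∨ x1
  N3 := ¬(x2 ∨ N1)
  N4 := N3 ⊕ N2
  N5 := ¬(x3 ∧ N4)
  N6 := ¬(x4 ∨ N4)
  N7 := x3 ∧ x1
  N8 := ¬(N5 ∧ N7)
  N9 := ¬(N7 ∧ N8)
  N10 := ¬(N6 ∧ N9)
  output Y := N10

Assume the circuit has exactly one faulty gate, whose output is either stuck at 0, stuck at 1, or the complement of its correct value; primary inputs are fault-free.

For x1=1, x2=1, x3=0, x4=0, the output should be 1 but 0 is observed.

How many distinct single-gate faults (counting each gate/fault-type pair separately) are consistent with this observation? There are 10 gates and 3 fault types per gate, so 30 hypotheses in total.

10

Fault-free: N1=0, N2=1, N3=0, N4=1, N5=1, N6=0, N7=0, N8=1, N9=1, N10=1 → 1. Observed 0.
  N1: none of the 3 fault types match ✗
  N2: stuck-at-0, inverted output ✓; others ✗
  N3: stuck-at-1, inverted output ✓; others ✗
  N4: stuck-at-0, inverted output ✓; others ✗
  N5: none of the 3 fault types match ✗
  N6: stuck-at-1, inverted output ✓; others ✗
  N7: none of the 3 fault types match ✗
  N8: none of the 3 fault types match ✗
  N9: none of the 3 fault types match ✗
  N10: stuck-at-0, inverted output ✓; others ✗
Consistent faults: {N2 stuck-at-0, N2 inverted output, N3 stuck-at-1, N3 inverted output, N4 stuck-at-0, N4 inverted output, N6 stuck-at-1, N6 inverted output, N10 stuck-at-0, N10 inverted output} — 10 in all.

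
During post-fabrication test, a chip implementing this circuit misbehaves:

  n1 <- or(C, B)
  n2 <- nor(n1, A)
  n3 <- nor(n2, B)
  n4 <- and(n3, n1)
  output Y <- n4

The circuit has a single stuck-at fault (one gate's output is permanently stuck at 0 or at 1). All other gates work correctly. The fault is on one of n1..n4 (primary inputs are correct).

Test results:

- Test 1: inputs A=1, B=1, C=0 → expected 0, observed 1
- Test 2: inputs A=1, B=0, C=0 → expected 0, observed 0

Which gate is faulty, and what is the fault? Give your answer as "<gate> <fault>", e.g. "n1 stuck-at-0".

Fault-free values for test 1 (A=1, B=1, C=0): n1=1, n2=0, n3=0, n4=0, giving Y=0. Observed 1.
Test 1: faults giving observed 1 are {n3 stuck-at-1, n4 stuck-at-1}.
Test 2 (A=1, B=0, C=0): fault-free n1=0, n2=0, n3=1, n4=0 → 0; observed 0. Eliminates n4 stuck-at-1.
Only n3 stuck-at-1 is consistent with every test.

n3 stuck-at-1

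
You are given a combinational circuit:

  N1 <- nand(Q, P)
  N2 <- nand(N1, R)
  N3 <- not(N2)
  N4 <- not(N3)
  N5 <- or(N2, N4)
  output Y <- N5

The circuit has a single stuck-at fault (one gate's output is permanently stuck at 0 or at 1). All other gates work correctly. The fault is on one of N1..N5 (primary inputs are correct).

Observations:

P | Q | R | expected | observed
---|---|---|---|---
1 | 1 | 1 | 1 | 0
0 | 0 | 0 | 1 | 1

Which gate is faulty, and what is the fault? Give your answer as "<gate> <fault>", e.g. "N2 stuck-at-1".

Fault-free values for test 1 (P=1, Q=1, R=1): N1=0, N2=1, N3=0, N4=1, N5=1, giving Y=1. Observed 0.
Test 1: faults giving observed 0 are {N1 stuck-at-1, N2 stuck-at-0, N5 stuck-at-0}.
Test 2 (P=0, Q=0, R=0): fault-free N1=1, N2=1, N3=0, N4=1, N5=1 → 1; observed 1. Eliminates N2 stuck-at-0, N5 stuck-at-0.
Only N1 stuck-at-1 is consistent with every test.

N1 stuck-at-1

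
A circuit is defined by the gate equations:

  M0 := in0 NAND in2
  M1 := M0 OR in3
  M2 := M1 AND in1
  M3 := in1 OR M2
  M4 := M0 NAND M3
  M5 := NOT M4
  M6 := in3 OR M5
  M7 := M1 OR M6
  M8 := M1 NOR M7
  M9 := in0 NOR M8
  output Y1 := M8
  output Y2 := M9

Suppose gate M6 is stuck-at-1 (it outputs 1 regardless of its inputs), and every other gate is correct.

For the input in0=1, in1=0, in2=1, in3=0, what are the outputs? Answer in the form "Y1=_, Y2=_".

Propagate with M6 forced: M0=0, M1=0, M2=0, M3=0, M4=1, M5=0, M6=1 [stuck-at-1], M7=1, M8=0, M9=0.
So the outputs are Y1=0, Y2=0. (Without the fault they would be Y1=1, Y2=0.)

Y1=0, Y2=0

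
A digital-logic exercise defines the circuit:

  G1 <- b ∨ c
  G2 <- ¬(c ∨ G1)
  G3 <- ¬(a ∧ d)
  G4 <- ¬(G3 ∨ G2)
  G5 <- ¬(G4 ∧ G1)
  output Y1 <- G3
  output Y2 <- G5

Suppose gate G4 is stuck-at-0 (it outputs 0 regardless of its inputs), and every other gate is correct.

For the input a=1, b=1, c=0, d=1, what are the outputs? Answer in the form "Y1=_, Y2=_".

Propagate with G4 forced: G1=1, G2=0, G3=0, G4=0 [stuck-at-0], G5=1.
So the outputs are Y1=0, Y2=1. (Without the fault they would be Y1=0, Y2=0.)

Y1=0, Y2=1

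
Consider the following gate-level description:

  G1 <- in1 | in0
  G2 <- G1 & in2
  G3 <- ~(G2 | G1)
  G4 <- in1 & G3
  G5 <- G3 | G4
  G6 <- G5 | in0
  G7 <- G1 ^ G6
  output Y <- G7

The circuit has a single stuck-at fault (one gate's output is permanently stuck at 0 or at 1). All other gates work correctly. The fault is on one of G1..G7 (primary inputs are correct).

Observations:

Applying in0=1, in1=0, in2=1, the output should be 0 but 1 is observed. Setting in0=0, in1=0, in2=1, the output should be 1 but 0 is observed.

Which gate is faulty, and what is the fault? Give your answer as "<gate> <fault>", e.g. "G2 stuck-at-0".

Fault-free values for test 1 (in0=1, in1=0, in2=1): G1=1, G2=1, G3=0, G4=0, G5=0, G6=1, G7=0, giving Y=0. Observed 1.
Test 1: faults giving observed 1 are {G1 stuck-at-0, G6 stuck-at-0, G7 stuck-at-1}.
Test 2 (in0=0, in1=0, in2=1): fault-free G1=0, G2=0, G3=1, G4=0, G5=1, G6=1, G7=1 → 1; observed 0. Eliminates G1 stuck-at-0, G7 stuck-at-1.
Only G6 stuck-at-0 is consistent with every test.

G6 stuck-at-0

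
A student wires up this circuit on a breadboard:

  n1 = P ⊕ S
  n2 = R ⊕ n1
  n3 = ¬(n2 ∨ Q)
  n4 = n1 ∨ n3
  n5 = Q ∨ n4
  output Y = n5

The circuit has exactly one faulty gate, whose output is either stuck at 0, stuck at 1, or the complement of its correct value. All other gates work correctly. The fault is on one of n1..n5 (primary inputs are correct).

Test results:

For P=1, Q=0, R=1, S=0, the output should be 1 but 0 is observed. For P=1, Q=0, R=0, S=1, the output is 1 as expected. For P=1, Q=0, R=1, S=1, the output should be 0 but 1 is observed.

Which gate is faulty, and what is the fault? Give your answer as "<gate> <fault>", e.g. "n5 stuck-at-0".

n1 inverted output

Fault-free values for test 1 (P=1, Q=0, R=1, S=0): n1=1, n2=0, n3=1, n4=1, n5=1, giving Y=1. Observed 0.
Test 1: faults giving observed 0 are {n1 stuck-at-0, n1 inverted output, n4 stuck-at-0, n4 inverted output, n5 stuck-at-0, n5 inverted output}.
Test 2 (P=1, Q=0, R=0, S=1): fault-free n1=0, n2=0, n3=1, n4=1, n5=1 → 1; observed 1. Eliminates n4 stuck-at-0, n4 inverted output, n5 stuck-at-0, n5 inverted output.
Test 3 (P=1, Q=0, R=1, S=1): fault-free n1=0, n2=1, n3=0, n4=0, n5=0 → 0; observed 1. Eliminates n1 stuck-at-0.
Only n1 inverted output is consistent with every test.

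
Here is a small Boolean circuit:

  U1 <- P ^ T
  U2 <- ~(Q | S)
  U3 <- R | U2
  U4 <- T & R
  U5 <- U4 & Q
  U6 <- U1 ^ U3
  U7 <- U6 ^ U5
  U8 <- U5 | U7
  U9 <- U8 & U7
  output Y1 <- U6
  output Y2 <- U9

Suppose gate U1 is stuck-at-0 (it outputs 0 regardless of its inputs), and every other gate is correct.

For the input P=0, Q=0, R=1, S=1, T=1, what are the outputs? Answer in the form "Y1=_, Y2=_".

Y1=1, Y2=1

Propagate with U1 forced: U1=0 [stuck-at-0], U2=0, U3=1, U4=1, U5=0, U6=1, U7=1, U8=1, U9=1.
So the outputs are Y1=1, Y2=1. (Without the fault they would be Y1=0, Y2=0.)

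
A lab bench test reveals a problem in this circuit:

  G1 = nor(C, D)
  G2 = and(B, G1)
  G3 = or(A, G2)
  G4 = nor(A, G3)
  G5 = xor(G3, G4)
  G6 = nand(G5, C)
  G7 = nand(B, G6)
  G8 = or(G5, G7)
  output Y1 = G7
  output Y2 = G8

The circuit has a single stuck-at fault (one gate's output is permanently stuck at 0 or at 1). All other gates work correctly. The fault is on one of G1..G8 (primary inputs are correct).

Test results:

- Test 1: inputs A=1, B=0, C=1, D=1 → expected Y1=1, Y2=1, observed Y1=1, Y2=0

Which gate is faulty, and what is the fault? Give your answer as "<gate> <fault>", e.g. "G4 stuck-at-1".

Fault-free values for test 1 (A=1, B=0, C=1, D=1): G1=0, G2=0, G3=1, G4=0, G5=1, G6=0, G7=1, G8=1, giving Y1=1, Y2=1. Observed Y1=1, Y2=0.
Test 1: faults giving observed Y1=1, Y2=0 are {G8 stuck-at-0}.
Only G8 stuck-at-0 is consistent with every test.

G8 stuck-at-0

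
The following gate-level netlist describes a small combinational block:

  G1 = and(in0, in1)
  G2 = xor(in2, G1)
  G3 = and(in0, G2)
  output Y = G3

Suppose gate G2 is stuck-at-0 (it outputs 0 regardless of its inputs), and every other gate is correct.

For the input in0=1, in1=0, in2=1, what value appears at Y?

Propagate with G2 forced: G1=0, G2=0 [stuck-at-0], G3=0.
So Y = 0. (Without the fault it would be 1.)

0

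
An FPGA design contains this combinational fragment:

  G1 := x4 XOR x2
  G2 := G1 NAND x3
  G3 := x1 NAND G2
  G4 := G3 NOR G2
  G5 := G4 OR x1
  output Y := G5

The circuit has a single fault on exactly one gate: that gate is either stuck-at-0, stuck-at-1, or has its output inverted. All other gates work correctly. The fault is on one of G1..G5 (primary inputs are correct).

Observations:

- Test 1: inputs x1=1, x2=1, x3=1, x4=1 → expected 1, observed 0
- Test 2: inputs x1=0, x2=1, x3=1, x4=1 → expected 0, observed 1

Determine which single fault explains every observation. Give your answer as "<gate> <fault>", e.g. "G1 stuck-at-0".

Fault-free values for test 1 (x1=1, x2=1, x3=1, x4=1): G1=0, G2=1, G3=0, G4=0, G5=1, giving Y=1. Observed 0.
Test 1: faults giving observed 0 are {G5 stuck-at-0, G5 inverted output}.
Test 2 (x1=0, x2=1, x3=1, x4=1): fault-free G1=0, G2=1, G3=1, G4=0, G5=0 → 0; observed 1. Eliminates G5 stuck-at-0.
Only G5 inverted output is consistent with every test.

G5 inverted output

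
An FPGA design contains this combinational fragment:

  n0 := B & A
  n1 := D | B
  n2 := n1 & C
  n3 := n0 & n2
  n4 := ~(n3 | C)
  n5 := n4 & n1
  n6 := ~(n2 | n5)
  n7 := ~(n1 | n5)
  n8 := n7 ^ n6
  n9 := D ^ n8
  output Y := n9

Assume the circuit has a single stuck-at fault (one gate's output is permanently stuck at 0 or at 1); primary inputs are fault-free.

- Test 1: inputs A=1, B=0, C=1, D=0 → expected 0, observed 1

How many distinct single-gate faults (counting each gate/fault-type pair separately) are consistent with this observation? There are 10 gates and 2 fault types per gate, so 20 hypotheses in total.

Fault-free: n0=0, n1=0, n2=0, n3=0, n4=0, n5=0, n6=1, n7=1, n8=0, n9=0 → 0. Observed 1.
  n0: none of the 2 fault types match ✗
  n1: none of the 2 fault types match ✗
  n2: stuck-at-1 ✓; others ✗
  n3: none of the 2 fault types match ✗
  n4: none of the 2 fault types match ✗
  n5: none of the 2 fault types match ✗
  n6: stuck-at-0 ✓; others ✗
  n7: stuck-at-0 ✓; others ✗
  n8: stuck-at-1 ✓; others ✗
  n9: stuck-at-1 ✓; others ✗
Consistent faults: {n2 stuck-at-1, n6 stuck-at-0, n7 stuck-at-0, n8 stuck-at-1, n9 stuck-at-1} — 5 in all.

5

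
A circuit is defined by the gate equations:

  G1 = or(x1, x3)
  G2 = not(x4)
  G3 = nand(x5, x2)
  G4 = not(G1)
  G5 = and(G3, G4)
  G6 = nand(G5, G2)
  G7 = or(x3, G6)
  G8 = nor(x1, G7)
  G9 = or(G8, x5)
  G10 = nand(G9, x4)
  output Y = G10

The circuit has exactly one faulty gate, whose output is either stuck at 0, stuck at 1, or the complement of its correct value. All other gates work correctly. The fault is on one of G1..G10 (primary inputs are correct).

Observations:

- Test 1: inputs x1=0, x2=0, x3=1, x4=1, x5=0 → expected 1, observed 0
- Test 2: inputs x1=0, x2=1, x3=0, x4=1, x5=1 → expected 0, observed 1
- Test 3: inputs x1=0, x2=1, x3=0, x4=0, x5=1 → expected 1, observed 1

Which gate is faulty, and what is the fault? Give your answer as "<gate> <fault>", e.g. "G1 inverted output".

Fault-free values for test 1 (x1=0, x2=0, x3=1, x4=1, x5=0): G1=1, G2=0, G3=1, G4=0, G5=0, G6=1, G7=1, G8=0, G9=0, G10=1, giving Y=1. Observed 0.
Test 1: faults giving observed 0 are {G7 stuck-at-0, G7 inverted output, G8 stuck-at-1, G8 inverted output, G9 stuck-at-1, G9 inverted output, G10 stuck-at-0, G10 inverted output}.
Test 2 (x1=0, x2=1, x3=0, x4=1, x5=1): fault-free G1=0, G2=0, G3=0, G4=1, G5=0, G6=1, G7=1, G8=0, G9=1, G10=0 → 0; observed 1. Eliminates G7 stuck-at-0, G7 inverted output, G8 stuck-at-1, G8 inverted output, G9 stuck-at-1, G10 stuck-at-0.
Test 3 (x1=0, x2=1, x3=0, x4=0, x5=1): fault-free G1=0, G2=1, G3=0, G4=1, G5=0, G6=1, G7=1, G8=0, G9=1, G10=1 → 1; observed 1. Eliminates G10 inverted output.
Only G9 inverted output is consistent with every test.

G9 inverted output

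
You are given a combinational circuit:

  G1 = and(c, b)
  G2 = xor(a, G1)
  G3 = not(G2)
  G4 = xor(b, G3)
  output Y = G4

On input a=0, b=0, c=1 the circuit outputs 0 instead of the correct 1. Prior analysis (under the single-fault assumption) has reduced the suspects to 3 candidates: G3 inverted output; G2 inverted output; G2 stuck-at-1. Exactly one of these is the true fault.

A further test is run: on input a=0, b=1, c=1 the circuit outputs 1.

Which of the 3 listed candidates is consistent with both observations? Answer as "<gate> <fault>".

G2 stuck-at-1

Evaluate each candidate on input a=0, b=1, c=1:
  G3 inverted output: G1=1, G2=1, G3=1 [inverted output], G4=0 → 0 — eliminated
  G2 inverted output: G1=1, G2=0 [inverted output], G3=1, G4=0 → 0 — eliminated
  G2 stuck-at-1: G1=1, G2=1 [stuck-at-1], G3=0, G4=1 → 1 — matches
Only G2 stuck-at-1 reproduces the observed 1.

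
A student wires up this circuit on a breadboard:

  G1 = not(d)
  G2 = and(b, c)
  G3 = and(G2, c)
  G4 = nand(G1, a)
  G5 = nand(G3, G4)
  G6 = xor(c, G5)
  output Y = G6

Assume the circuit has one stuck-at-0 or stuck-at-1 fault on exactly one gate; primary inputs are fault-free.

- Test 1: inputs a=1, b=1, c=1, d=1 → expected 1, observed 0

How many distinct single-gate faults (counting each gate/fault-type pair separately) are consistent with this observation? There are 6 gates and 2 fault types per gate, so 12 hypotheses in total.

Fault-free: G1=0, G2=1, G3=1, G4=1, G5=0, G6=1 → 1. Observed 0.
  G1 stuck-at-0: output 1 ✗
  G1 stuck-at-1: output 0 ✓
  G2 stuck-at-0: output 0 ✓
  G2 stuck-at-1: output 1 ✗
  G3 stuck-at-0: output 0 ✓
  G3 stuck-at-1: output 1 ✗
  G4 stuck-at-0: output 0 ✓
  G4 stuck-at-1: output 1 ✗
  G5 stuck-at-0: output 1 ✗
  G5 stuck-at-1: output 0 ✓
  G6 stuck-at-0: output 0 ✓
  G6 stuck-at-1: output 1 ✗
Consistent faults: {G1 stuck-at-1, G2 stuck-at-0, G3 stuck-at-0, G4 stuck-at-0, G5 stuck-at-1, G6 stuck-at-0} — 6 in all.

6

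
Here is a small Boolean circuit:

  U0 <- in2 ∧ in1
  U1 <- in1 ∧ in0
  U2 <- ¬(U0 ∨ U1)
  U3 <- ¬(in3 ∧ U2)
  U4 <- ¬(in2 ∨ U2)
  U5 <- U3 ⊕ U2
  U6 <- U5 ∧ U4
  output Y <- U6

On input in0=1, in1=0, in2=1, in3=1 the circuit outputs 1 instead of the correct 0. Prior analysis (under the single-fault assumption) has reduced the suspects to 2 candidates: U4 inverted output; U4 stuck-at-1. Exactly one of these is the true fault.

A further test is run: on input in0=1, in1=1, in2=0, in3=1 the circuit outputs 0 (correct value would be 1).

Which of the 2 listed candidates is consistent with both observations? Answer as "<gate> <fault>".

U4 inverted output

Evaluate each candidate on input in0=1, in1=1, in2=0, in3=1:
  U4 inverted output: U0=0, U1=1, U2=0, U3=1, U4=0 [inverted output], U5=1, U6=0 → 0 — matches
  U4 stuck-at-1: U0=0, U1=1, U2=0, U3=1, U4=1 [stuck-at-1], U5=1, U6=1 → 1 — eliminated
Only U4 inverted output reproduces the observed 0.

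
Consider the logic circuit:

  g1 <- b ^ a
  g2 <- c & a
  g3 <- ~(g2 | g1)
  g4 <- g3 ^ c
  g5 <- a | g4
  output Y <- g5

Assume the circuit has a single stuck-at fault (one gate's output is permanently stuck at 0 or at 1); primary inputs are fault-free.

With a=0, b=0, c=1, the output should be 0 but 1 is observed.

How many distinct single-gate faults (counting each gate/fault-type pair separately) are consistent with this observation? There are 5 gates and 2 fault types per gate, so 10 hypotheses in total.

Fault-free: g1=0, g2=0, g3=1, g4=0, g5=0 → 0. Observed 1.
  g1 stuck-at-0: output 0 ✗
  g1 stuck-at-1: output 1 ✓
  g2 stuck-at-0: output 0 ✗
  g2 stuck-at-1: output 1 ✓
  g3 stuck-at-0: output 1 ✓
  g3 stuck-at-1: output 0 ✗
  g4 stuck-at-0: output 0 ✗
  g4 stuck-at-1: output 1 ✓
  g5 stuck-at-0: output 0 ✗
  g5 stuck-at-1: output 1 ✓
Consistent faults: {g1 stuck-at-1, g2 stuck-at-1, g3 stuck-at-0, g4 stuck-at-1, g5 stuck-at-1} — 5 in all.

5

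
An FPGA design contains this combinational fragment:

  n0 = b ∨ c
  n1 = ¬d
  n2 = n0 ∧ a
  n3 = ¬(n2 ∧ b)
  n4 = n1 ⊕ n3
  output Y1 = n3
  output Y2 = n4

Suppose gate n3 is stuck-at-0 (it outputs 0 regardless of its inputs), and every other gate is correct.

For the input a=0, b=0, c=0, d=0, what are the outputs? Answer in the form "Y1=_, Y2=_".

Propagate with n3 forced: n0=0, n1=1, n2=0, n3=0 [stuck-at-0], n4=1.
So the outputs are Y1=0, Y2=1. (Without the fault they would be Y1=1, Y2=0.)

Y1=0, Y2=1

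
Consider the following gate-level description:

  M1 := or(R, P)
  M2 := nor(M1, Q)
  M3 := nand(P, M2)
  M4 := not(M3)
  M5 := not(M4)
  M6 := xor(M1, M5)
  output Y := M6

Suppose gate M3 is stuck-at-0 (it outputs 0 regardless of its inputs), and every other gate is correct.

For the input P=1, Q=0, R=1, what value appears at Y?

Propagate with M3 forced: M1=1, M2=0, M3=0 [stuck-at-0], M4=1, M5=0, M6=1.
So Y = 1. (Without the fault it would be 0.)

1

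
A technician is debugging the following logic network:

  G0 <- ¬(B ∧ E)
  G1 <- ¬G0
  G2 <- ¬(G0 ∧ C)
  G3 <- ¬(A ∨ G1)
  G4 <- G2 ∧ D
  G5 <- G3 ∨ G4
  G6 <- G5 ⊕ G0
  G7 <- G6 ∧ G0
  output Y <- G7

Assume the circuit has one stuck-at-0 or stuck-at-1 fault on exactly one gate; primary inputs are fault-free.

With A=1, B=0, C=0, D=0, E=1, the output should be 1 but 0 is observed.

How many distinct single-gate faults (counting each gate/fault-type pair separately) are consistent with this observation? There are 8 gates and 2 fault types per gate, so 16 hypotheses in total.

6

Fault-free: G0=1, G1=0, G2=1, G3=0, G4=0, G5=0, G6=1, G7=1 → 1. Observed 0.
  G0: stuck-at-0 ✓; others ✗
  G1: none of the 2 fault types match ✗
  G2: none of the 2 fault types match ✗
  G3: stuck-at-1 ✓; others ✗
  G4: stuck-at-1 ✓; others ✗
  G5: stuck-at-1 ✓; others ✗
  G6: stuck-at-0 ✓; others ✗
  G7: stuck-at-0 ✓; others ✗
Consistent faults: {G0 stuck-at-0, G3 stuck-at-1, G4 stuck-at-1, G5 stuck-at-1, G6 stuck-at-0, G7 stuck-at-0} — 6 in all.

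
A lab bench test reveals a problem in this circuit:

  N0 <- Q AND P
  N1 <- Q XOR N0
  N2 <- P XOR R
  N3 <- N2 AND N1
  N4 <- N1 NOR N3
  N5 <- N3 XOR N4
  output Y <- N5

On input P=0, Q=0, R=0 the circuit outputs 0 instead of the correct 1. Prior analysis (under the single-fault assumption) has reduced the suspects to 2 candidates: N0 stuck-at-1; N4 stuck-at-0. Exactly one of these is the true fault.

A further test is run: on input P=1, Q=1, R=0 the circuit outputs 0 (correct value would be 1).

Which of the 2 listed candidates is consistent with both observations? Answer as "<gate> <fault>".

N4 stuck-at-0

Evaluate each candidate on input P=1, Q=1, R=0:
  N0 stuck-at-1: N0=1 [stuck-at-1], N1=0, N2=1, N3=0, N4=1, N5=1 → 1 — eliminated
  N4 stuck-at-0: N0=1, N1=0, N2=1, N3=0, N4=0 [stuck-at-0], N5=0 → 0 — matches
Only N4 stuck-at-0 reproduces the observed 0.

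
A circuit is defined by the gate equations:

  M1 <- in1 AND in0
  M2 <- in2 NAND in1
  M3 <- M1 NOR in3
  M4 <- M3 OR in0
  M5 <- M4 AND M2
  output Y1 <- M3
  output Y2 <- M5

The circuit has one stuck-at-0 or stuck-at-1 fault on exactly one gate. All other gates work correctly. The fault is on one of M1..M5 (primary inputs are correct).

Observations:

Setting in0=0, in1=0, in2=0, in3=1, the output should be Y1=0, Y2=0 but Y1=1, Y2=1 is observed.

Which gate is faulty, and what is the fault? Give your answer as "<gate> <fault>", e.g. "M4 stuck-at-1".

M3 stuck-at-1

Fault-free values for test 1 (in0=0, in1=0, in2=0, in3=1): M1=0, M2=1, M3=0, M4=0, M5=0, giving Y1=0, Y2=0. Observed Y1=1, Y2=1.
Test 1: faults giving observed Y1=1, Y2=1 are {M3 stuck-at-1}.
Only M3 stuck-at-1 is consistent with every test.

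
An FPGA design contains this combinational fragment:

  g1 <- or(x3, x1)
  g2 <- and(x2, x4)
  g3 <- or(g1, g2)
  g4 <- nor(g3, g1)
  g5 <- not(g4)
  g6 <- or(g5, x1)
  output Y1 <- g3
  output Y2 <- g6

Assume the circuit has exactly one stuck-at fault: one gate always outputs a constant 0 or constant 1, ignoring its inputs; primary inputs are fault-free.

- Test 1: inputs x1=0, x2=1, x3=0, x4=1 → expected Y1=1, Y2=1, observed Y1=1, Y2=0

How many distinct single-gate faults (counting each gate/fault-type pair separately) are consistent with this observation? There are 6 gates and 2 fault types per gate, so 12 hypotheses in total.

3

Fault-free: g1=0, g2=1, g3=1, g4=0, g5=1, g6=1 → Y1=1, Y2=1. Observed Y1=1, Y2=0.
  g1 stuck-at-0: output Y1=1, Y2=1 ✗
  g1 stuck-at-1: output Y1=1, Y2=1 ✗
  g2 stuck-at-0: output Y1=0, Y2=0 ✗
  g2 stuck-at-1: output Y1=1, Y2=1 ✗
  g3 stuck-at-0: output Y1=0, Y2=0 ✗
  g3 stuck-at-1: output Y1=1, Y2=1 ✗
  g4 stuck-at-0: output Y1=1, Y2=1 ✗
  g4 stuck-at-1: output Y1=1, Y2=0 ✓
  g5 stuck-at-0: output Y1=1, Y2=0 ✓
  g5 stuck-at-1: output Y1=1, Y2=1 ✗
  g6 stuck-at-0: output Y1=1, Y2=0 ✓
  g6 stuck-at-1: output Y1=1, Y2=1 ✗
Consistent faults: {g4 stuck-at-1, g5 stuck-at-0, g6 stuck-at-0} — 3 in all.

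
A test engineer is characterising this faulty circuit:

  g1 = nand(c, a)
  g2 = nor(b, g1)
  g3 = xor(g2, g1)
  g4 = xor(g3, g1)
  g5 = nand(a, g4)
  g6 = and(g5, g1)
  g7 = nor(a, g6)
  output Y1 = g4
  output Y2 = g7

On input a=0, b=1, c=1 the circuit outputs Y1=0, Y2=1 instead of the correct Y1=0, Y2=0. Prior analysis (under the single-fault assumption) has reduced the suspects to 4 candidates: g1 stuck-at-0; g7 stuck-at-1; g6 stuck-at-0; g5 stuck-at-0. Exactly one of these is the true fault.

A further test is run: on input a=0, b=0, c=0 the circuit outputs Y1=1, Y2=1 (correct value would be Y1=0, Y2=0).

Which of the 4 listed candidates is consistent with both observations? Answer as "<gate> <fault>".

Evaluate each candidate on input a=0, b=0, c=0:
  g1 stuck-at-0: g1=0 [stuck-at-0], g2=1, g3=1, g4=1, g5=1, g6=0, g7=1 → Y1=1, Y2=1 — matches
  g7 stuck-at-1: g1=1, g2=0, g3=1, g4=0, g5=1, g6=1, g7=1 [stuck-at-1] → Y1=0, Y2=1 — eliminated
  g6 stuck-at-0: g1=1, g2=0, g3=1, g4=0, g5=1, g6=0 [stuck-at-0], g7=1 → Y1=0, Y2=1 — eliminated
  g5 stuck-at-0: g1=1, g2=0, g3=1, g4=0, g5=0 [stuck-at-0], g6=0, g7=1 → Y1=0, Y2=1 — eliminated
Only g1 stuck-at-0 reproduces the observed Y1=1, Y2=1.

g1 stuck-at-0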